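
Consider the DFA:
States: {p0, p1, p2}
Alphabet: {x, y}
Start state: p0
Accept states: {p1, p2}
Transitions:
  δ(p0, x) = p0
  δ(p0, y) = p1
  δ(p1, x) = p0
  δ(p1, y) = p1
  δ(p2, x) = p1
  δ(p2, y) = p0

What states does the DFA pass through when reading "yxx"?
read 'y': p0 → p1
  read 'x': p1 → p0
  read 'x': p0 → p0
p0 -> p1 -> p0 -> p0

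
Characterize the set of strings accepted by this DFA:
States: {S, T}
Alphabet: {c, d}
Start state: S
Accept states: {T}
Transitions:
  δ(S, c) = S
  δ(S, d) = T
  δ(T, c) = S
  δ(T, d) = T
Testing a few strings:
  'dcd' → accept
  'c' → reject
  'cc' → reject
  'cd' → accept
State roles: S=last symbol not d; T=last symbol is d
All strings over {c,d} ending with d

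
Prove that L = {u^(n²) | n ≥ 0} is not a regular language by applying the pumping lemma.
Assume L is regular with pumping length p. Idea: pumping adds a fixed amount, but gaps between consecutive squares grow.
Choose s = u^(p²) (length p² ≥ p). By the pumping lemma, s = xyz with |xy| ≤ p, |y| > 0, so |y| = k with 1 ≤ k ≤ p. Then |xy²z| = p²+k. Since p² < p²+k ≤ p²+p < (p+1)², the length p²+k lies strictly between consecutive squares, so it is not a perfect square and xy²z ∉ L.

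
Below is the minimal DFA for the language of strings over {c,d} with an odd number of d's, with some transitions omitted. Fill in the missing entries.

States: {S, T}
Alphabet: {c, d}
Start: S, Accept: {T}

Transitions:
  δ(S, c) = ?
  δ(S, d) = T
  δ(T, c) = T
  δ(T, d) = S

From the language and accept set, identify what each state tracks — S: even number of d's so far; T: odd number of d's so far.
Each missing δ(q, a) is the state matching the new tracked value after reading a.
δ(S, c) = S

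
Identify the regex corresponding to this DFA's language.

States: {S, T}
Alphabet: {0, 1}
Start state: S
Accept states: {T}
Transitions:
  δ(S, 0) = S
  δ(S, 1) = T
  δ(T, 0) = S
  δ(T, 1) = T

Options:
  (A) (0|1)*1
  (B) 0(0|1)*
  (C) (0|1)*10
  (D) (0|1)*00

Check each option against the DFA on short strings; one disagreement eliminates an option:
  (A) (0|1)*1: agrees with the DFA on every string of length ≤ 6
  (B) 0(0|1)*: on '0' the DFA goes S → S and rejects (S ∉ Accept), but the regex matches it → eliminate
  (C) (0|1)*10: on '1' the DFA goes S → T and accepts (T ∈ Accept), but the regex does not match it → eliminate
  (D) (0|1)*00: on '1' the DFA goes S → T and accepts (T ∈ Accept), but the regex does not match it → eliminate
Only (A) is consistent with the DFA.
(A) (0|1)*1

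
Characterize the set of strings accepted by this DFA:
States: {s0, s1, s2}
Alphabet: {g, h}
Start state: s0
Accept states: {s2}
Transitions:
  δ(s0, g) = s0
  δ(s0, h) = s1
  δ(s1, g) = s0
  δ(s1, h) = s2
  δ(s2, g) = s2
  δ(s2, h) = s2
Testing a few strings:
  'g' → reject
  'gg' → reject
  'h' → reject
  'hgh' → reject
State roles: s0=no progress toward hh; s1=one trailing h; s2=substring hh seen
All strings over {g,h} containing the substring hh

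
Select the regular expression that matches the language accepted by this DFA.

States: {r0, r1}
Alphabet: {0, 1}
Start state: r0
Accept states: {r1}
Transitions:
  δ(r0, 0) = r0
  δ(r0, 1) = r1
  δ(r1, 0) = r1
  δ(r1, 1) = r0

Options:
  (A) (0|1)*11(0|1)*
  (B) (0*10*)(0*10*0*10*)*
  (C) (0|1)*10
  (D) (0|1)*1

Check each option against the DFA on short strings; one disagreement eliminates an option:
  (A) (0|1)*11(0|1)*: on '1' the DFA goes r0 → r1 and accepts (r1 ∈ Accept), but the regex does not match it → eliminate
  (B) (0*10*)(0*10*0*10*)*: agrees with the DFA on every string of length ≤ 6
  (C) (0|1)*10: on '1' the DFA goes r0 → r1 and accepts (r1 ∈ Accept), but the regex does not match it → eliminate
  (D) (0|1)*1: on '10' the DFA goes r0 → r1 → r1 and accepts (r1 ∈ Accept), but the regex does not match it → eliminate
Only (B) is consistent with the DFA.
(B) (0*10*)(0*10*0*10*)*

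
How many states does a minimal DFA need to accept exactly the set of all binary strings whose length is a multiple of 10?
By Myhill–Nerode, count the distinguishable equivalence classes: 10 classes — one per residue of the length mod 10; class i is distinguished from class j by any string of length (10 − i) mod 10.
10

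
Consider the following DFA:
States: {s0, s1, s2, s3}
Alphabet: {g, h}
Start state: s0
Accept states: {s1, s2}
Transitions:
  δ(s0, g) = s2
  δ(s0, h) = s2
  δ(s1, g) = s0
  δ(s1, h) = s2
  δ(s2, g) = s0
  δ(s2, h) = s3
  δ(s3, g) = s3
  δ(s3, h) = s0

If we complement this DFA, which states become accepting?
Complement accept states = All states \ Original accept states
= {s0, s1, s2, s3} \ {s1, s2}
{s0, s3}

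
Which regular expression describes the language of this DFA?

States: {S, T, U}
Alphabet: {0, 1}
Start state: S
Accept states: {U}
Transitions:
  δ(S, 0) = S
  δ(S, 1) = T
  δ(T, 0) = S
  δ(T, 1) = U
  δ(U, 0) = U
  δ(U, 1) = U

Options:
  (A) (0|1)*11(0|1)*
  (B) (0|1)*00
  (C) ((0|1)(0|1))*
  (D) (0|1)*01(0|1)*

Check each option against the DFA on short strings; one disagreement eliminates an option:
  (A) (0|1)*11(0|1)*: agrees with the DFA on every string of length ≤ 6
  (B) (0|1)*00: on '00' the DFA goes S → S → S and rejects (S ∉ Accept), but the regex matches it → eliminate
  (C) ((0|1)(0|1))*: on ε the DFA stays in S and rejects (S ∉ Accept), but the regex matches it → eliminate
  (D) (0|1)*01(0|1)*: on '01' the DFA goes S → S → T and rejects (T ∉ Accept), but the regex matches it → eliminate
Only (A) is consistent with the DFA.
(A) (0|1)*11(0|1)*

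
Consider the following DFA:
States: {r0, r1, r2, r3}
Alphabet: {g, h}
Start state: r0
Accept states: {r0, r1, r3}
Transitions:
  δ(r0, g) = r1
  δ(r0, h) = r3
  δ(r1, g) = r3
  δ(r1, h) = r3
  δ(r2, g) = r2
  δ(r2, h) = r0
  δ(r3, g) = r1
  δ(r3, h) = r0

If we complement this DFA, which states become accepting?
Complement accept states = All states \ Original accept states
= {r0, r1, r2, r3} \ {r0, r1, r3}
{r2}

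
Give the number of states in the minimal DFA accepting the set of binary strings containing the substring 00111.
By Myhill–Nerode, count the distinguishable equivalence classes: 6 classes — one per longest suffix of the input that is a prefix of '00111' (lengths 0 through 4), plus an absorbing 'already seen 00111' class.
6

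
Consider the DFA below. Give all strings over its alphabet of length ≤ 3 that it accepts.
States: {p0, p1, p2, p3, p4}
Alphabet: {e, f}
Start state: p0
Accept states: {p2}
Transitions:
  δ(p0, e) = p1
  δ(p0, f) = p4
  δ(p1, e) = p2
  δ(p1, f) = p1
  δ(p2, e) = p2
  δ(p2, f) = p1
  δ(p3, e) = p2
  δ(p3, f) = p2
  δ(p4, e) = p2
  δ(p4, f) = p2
ee, fe, ff, eee, efe, fee, ffe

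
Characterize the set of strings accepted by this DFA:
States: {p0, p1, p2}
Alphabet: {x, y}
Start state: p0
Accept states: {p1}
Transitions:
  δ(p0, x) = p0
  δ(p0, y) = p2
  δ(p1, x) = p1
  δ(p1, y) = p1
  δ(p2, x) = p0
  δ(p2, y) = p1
Testing a few strings:
  'xxxx' → reject
  'yyyy' → accept
  'xxy' → reject
  'yxx' → reject
State roles: p0=no progress toward yy; p1=substring yy seen; p2=one trailing y
All strings over {x,y} containing the substring yy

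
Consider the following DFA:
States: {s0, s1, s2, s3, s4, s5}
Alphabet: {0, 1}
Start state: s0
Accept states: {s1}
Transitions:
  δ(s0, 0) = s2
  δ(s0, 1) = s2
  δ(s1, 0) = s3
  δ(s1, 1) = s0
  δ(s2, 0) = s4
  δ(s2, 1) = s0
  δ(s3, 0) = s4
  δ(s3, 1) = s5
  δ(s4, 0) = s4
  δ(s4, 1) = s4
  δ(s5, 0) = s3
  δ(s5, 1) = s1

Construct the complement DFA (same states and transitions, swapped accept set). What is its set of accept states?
Complement accept states = All states \ Original accept states
= {s0, s1, s2, s3, s4, s5} \ {s1}
{s0, s2, s3, s4, s5}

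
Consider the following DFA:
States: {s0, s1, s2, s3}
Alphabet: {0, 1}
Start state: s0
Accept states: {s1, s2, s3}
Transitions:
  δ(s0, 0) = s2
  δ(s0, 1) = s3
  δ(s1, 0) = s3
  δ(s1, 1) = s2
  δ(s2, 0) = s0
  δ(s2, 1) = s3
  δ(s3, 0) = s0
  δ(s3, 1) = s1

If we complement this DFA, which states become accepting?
Complement accept states = All states \ Original accept states
= {s0, s1, s2, s3} \ {s1, s2, s3}
{s0}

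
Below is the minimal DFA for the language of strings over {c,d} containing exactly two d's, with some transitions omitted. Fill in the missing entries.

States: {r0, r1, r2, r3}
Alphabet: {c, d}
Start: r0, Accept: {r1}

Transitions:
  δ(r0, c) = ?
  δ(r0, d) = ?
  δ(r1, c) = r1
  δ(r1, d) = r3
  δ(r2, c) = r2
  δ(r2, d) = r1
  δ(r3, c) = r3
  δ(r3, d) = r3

From the language and accept set, identify what each state tracks — r0: zero d's; r1: two d's; r2: one d; r3: ≥ three d's (dead).
Each missing δ(q, a) is the state matching the new tracked value after reading a.
δ(r0, c) = r0; δ(r0, d) = r2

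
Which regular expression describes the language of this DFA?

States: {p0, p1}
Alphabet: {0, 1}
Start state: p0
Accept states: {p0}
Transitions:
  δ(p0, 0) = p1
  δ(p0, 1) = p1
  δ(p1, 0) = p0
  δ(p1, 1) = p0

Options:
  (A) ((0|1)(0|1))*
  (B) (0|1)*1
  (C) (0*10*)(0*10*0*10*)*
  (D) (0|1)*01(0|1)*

Check each option against the DFA on short strings; one disagreement eliminates an option:
  (A) ((0|1)(0|1))*: agrees with the DFA on every string of length ≤ 6
  (B) (0|1)*1: on ε the DFA stays in p0 and accepts (p0 ∈ Accept), but the regex does not match it → eliminate
  (C) (0*10*)(0*10*0*10*)*: on ε the DFA stays in p0 and accepts (p0 ∈ Accept), but the regex does not match it → eliminate
  (D) (0|1)*01(0|1)*: on ε the DFA stays in p0 and accepts (p0 ∈ Accept), but the regex does not match it → eliminate
Only (A) is consistent with the DFA.
(A) ((0|1)(0|1))*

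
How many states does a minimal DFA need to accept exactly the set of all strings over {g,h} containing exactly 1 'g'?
By Myhill–Nerode, count the distinguishable equivalence classes: 3 classes — having seen 0, 1, or >1 copies of 'g'; the count-1 class is the only accepting one and >1 is dead.
3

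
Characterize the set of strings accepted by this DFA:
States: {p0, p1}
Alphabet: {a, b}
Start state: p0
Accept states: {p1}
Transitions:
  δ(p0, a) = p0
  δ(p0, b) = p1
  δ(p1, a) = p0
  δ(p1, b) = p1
Testing a few strings:
  'a' → reject
  'aaa' → reject
  'bb' → accept
  'ba' → reject
State roles: p0=last symbol not b; p1=last symbol is b
All strings over {a,b} ending with b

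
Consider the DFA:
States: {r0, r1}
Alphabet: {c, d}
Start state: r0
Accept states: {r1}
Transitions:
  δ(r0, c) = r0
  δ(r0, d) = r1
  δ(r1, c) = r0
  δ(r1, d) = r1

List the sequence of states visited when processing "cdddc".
read 'c': r0 → r0
  read 'd': r0 → r1
  read 'd': r1 → r1
  read 'd': r1 → r1
  read 'c': r1 → r0
r0 -> r0 -> r1 -> r1 -> r1 -> r0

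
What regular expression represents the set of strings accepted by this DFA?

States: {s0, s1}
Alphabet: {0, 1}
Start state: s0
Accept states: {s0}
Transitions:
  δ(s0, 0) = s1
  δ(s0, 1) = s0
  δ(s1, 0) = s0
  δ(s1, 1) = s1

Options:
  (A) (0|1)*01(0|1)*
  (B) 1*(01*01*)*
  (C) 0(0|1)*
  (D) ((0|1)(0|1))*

Check each option against the DFA on short strings; one disagreement eliminates an option:
  (A) (0|1)*01(0|1)*: on ε the DFA stays in s0 and accepts (s0 ∈ Accept), but the regex does not match it → eliminate
  (B) 1*(01*01*)*: agrees with the DFA on every string of length ≤ 6
  (C) 0(0|1)*: on ε the DFA stays in s0 and accepts (s0 ∈ Accept), but the regex does not match it → eliminate
  (D) ((0|1)(0|1))*: on '1' the DFA goes s0 → s0 and accepts (s0 ∈ Accept), but the regex does not match it → eliminate
Only (B) is consistent with the DFA.
(B) 1*(01*01*)*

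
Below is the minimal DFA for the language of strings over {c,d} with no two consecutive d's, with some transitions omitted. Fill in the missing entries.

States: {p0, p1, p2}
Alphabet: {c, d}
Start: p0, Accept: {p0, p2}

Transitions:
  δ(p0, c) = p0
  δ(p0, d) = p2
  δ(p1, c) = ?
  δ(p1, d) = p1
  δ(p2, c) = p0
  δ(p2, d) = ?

From the language and accept set, identify what each state tracks — p0: last symbol not d (ok); p1: saw dd (dead); p2: last symbol d (ok).
Each missing δ(q, a) is the state matching the new tracked value after reading a.
δ(p1, c) = p1; δ(p2, d) = p1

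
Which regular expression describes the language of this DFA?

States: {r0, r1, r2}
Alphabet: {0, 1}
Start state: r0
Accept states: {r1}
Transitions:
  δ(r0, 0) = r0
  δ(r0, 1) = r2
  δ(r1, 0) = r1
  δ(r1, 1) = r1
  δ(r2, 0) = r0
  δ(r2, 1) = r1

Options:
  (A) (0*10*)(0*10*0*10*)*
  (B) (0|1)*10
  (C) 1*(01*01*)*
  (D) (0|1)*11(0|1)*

Check each option against the DFA on short strings; one disagreement eliminates an option:
  (A) (0*10*)(0*10*0*10*)*: on '1' the DFA goes r0 → r2 and rejects (r2 ∉ Accept), but the regex matches it → eliminate
  (B) (0|1)*10: on '10' the DFA goes r0 → r2 → r0 and rejects (r0 ∉ Accept), but the regex matches it → eliminate
  (C) 1*(01*01*)*: on ε the DFA stays in r0 and rejects (r0 ∉ Accept), but the regex matches it → eliminate
  (D) (0|1)*11(0|1)*: agrees with the DFA on every string of length ≤ 6
Only (D) is consistent with the DFA.
(D) (0|1)*11(0|1)*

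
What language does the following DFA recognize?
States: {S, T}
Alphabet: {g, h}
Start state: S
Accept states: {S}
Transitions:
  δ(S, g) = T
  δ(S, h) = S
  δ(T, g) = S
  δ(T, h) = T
Testing a few strings:
  'hhh' → accept
  'g' → reject
  'gh' → reject
  'hh' → accept
State roles: S=even number of g's so far; T=odd number of g's so far
All strings over {g,h} with an even number of g's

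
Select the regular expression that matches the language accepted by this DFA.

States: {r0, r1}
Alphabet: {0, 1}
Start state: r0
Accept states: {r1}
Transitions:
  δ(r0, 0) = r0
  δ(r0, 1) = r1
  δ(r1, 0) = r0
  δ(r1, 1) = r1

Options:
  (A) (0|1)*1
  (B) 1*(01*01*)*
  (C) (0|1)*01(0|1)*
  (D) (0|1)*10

Check each option against the DFA on short strings; one disagreement eliminates an option:
  (A) (0|1)*1: agrees with the DFA on every string of length ≤ 6
  (B) 1*(01*01*)*: on ε the DFA stays in r0 and rejects (r0 ∉ Accept), but the regex matches it → eliminate
  (C) (0|1)*01(0|1)*: on '1' the DFA goes r0 → r1 and accepts (r1 ∈ Accept), but the regex does not match it → eliminate
  (D) (0|1)*10: on '1' the DFA goes r0 → r1 and accepts (r1 ∈ Accept), but the regex does not match it → eliminate
Only (A) is consistent with the DFA.
(A) (0|1)*1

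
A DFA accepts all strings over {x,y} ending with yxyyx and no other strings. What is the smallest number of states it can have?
By Myhill–Nerode, count the distinguishable equivalence classes: 6 classes — one per longest suffix of the input that is a prefix of 'yxyyx' (lengths 0 through 5); only the length-5 class is accepting.
6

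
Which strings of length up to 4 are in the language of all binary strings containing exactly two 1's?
11, 011, 101, 110, 0011, 0101, 0110, 1001, 1010, 1100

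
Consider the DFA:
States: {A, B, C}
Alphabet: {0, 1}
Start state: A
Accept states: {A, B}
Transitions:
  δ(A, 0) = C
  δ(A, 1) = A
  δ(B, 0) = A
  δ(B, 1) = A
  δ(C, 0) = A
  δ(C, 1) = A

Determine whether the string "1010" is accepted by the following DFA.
Processing string "1010":
  A --1--> A
  A --0--> C
  C --1--> A
  A --0--> C
Final state: C
Accept states: {A, B}
No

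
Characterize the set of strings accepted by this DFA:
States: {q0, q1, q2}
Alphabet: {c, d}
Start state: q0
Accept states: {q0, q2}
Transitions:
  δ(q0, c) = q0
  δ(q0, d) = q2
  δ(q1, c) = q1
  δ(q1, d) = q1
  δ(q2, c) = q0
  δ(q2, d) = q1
Testing a few strings:
  'ddcd' → reject
  'dd' → reject
  'cc' → accept
  'cdd' → reject
State roles: q0=last symbol not d (ok); q1=saw dd (dead); q2=last symbol d (ok)
All strings over {c,d} with no two consecutive d's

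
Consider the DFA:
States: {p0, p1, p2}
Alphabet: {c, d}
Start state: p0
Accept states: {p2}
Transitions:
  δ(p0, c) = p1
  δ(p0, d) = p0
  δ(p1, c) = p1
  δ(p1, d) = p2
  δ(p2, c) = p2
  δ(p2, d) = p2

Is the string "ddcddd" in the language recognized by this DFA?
Processing string "ddcddd":
  p0 --d--> p0
  p0 --d--> p0
  p0 --c--> p1
  p1 --d--> p2
  p2 --d--> p2
  p2 --d--> p2
Final state: p2
Accept states: {p2}
Yes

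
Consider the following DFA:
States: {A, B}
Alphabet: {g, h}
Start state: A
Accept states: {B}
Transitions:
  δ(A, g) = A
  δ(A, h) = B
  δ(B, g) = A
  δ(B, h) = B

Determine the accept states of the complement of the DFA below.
Complement accept states = All states \ Original accept states
= {A, B} \ {B}
{A}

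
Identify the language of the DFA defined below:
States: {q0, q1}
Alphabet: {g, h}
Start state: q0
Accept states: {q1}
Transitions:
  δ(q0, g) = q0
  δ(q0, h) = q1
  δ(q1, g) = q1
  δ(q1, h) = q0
Testing a few strings:
  'hgh' → reject
  'hgg' → accept
  'h' → accept
  'g' → reject
State roles: q0=even number of h's so far; q1=odd number of h's so far
All strings over {g,h} with an odd number of h's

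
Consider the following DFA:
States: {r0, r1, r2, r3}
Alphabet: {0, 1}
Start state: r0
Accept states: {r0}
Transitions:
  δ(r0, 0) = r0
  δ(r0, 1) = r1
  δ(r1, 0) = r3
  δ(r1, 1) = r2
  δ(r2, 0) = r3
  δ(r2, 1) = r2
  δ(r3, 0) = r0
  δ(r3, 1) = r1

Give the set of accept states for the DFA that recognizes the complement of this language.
Complement accept states = All states \ Original accept states
= {r0, r1, r2, r3} \ {r0}
{r1, r2, r3}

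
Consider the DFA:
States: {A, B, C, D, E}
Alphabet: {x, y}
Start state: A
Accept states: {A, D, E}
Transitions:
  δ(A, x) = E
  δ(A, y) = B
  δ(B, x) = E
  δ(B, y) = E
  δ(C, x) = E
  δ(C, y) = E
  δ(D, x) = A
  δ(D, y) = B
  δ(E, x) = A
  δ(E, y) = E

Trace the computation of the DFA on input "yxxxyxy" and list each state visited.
read 'y': A → B
  read 'x': B → E
  read 'x': E → A
  read 'x': A → E
  read 'y': E → E
  read 'x': E → A
  read 'y': A → B
A -> B -> E -> A -> E -> E -> A -> B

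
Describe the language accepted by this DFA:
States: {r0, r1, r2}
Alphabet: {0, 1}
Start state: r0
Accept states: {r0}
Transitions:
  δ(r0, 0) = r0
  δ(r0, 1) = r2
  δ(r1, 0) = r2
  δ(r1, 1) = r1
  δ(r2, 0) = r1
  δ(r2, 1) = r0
Testing a few strings:
  '0111' → reject
  '1001' → accept
  '11' → accept
  '0010' → reject
State roles: r0=value ≡ 0 (mod 3); r1=value ≡ 2 (mod 3); r2=value ≡ 1 (mod 3)
All binary strings representing a multiple of 3 (read in base 2; leading zeros allowed and ε counts as 0)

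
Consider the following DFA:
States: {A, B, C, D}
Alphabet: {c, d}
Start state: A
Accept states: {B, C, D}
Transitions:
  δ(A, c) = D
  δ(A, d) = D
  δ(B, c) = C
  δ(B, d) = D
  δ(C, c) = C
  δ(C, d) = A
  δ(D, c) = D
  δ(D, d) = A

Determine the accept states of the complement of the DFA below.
Complement accept states = All states \ Original accept states
= {A, B, C, D} \ {B, C, D}
{A}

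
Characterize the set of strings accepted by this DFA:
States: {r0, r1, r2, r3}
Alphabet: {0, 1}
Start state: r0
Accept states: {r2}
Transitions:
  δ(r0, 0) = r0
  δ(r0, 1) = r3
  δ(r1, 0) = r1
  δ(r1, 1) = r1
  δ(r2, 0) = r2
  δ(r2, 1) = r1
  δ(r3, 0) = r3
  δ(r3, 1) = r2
Testing a few strings:
  '11' → accept
  '111' → reject
  '1' → reject
  '0' → reject
State roles: r0=zero 1's; r1=≥ three 1's (dead); r2=two 1's; r3=one 1
All binary strings containing exactly two 1's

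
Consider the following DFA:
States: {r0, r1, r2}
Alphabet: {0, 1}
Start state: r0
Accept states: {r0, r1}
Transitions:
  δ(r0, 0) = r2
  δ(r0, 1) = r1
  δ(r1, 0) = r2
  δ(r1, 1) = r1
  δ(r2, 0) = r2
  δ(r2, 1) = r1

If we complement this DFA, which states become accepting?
Complement accept states = All states \ Original accept states
= {r0, r1, r2} \ {r0, r1}
{r2}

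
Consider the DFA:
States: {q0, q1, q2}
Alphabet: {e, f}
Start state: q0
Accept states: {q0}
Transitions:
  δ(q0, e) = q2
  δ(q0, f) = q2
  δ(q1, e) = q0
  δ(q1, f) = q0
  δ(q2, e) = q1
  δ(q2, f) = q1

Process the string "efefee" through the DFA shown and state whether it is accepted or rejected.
Processing string "efefee":
  q0 --e--> q2
  q2 --f--> q1
  q1 --e--> q0
  q0 --f--> q2
  q2 --e--> q1
  q1 --e--> q0
Final state: q0
Accept states: {q0}
Yes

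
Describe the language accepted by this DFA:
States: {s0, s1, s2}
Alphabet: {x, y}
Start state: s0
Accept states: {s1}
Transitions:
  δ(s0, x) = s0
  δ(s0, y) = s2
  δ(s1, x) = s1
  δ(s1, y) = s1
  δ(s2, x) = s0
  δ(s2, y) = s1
Testing a few strings:
  'yxyy' → accept
  'yxx' → reject
  'yxxy' → reject
  'yx' → reject
State roles: s0=no progress toward yy; s1=substring yy seen; s2=one trailing y
All strings over {x,y} containing the substring yy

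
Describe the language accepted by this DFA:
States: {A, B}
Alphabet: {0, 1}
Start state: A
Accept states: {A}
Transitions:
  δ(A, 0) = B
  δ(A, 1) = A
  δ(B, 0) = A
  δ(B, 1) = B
Testing a few strings:
  '1' → accept
  '00' → accept
  '011' → reject
  '11' → accept
State roles: A=even number of 0's so far; B=odd number of 0's so far
All binary strings with an even number of 0's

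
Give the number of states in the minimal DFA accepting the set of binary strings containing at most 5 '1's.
By Myhill–Nerode, count the distinguishable equivalence classes: 7 classes — having seen 0, 1, …, 5, or >5 copies of '1'; counts 0 through 5 are accepting and >5 is dead.
7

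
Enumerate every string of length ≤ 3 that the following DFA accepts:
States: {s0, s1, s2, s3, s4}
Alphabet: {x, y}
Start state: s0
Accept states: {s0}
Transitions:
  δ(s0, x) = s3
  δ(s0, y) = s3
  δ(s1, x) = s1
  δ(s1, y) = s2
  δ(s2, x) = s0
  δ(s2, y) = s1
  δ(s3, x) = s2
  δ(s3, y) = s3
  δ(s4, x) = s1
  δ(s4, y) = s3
ε, xxx, yxx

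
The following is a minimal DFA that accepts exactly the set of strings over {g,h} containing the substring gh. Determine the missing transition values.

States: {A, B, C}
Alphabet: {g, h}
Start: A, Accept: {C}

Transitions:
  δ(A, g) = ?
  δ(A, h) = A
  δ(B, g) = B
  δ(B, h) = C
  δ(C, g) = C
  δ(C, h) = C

From the language and accept set, identify what each state tracks — A: no g seen yet; B: seen a g, waiting for h; C: substring gh seen.
Each missing δ(q, a) is the state matching the new tracked value after reading a.
δ(A, g) = B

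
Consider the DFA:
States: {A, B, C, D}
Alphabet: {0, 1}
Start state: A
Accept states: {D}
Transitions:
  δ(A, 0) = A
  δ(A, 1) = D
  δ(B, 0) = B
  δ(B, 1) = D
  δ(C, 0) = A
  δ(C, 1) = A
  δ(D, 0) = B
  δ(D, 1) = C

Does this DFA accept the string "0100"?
Processing string "0100":
  A --0--> A
  A --1--> D
  D --0--> B
  B --0--> B
Final state: B
Accept states: {D}
No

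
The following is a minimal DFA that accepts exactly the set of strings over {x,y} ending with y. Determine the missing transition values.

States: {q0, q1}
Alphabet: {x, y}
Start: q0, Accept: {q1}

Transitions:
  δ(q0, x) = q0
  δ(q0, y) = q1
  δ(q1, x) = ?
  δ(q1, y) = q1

From the language and accept set, identify what each state tracks — q0: last symbol not y; q1: last symbol is y.
Each missing δ(q, a) is the state matching the new tracked value after reading a.
δ(q1, x) = q0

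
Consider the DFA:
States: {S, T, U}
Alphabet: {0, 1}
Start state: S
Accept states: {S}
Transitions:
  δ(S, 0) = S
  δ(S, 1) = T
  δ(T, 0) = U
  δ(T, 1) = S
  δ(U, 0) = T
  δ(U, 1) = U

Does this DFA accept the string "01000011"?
Processing string "01000011":
  S --0--> S
  S --1--> T
  T --0--> U
  U --0--> T
  T --0--> U
  U --0--> T
  T --1--> S
  S --1--> T
Final state: T
Accept states: {S}
No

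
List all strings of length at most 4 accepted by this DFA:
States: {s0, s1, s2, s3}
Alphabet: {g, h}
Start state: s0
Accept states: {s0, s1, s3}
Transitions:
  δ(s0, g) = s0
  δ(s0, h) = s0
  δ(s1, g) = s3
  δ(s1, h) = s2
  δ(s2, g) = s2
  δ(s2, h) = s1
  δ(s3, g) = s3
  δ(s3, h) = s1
ε, g, h, gg, gh, hg, hh, ggg, ggh, ghg, ghh, hgg, hgh, hhg, hhh, gggg, gggh, gghg, gghh, ghgg, ghgh, ghhg, ghhh, hggg, hggh, hghg, hghh, hhgg, hhgh, hhhg, hhhh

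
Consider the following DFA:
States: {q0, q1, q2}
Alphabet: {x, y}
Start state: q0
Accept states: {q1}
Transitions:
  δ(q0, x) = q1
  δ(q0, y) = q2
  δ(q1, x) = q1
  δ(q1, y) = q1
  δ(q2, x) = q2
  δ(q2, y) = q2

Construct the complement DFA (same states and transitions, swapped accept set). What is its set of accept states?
Complement accept states = All states \ Original accept states
= {q0, q1, q2} \ {q1}
{q0, q2}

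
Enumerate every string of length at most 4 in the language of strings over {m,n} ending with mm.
mm, mmm, nmm, mmmm, mnmm, nmmm, nnmm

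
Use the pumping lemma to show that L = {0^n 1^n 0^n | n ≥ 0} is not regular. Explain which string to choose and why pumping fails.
Assume L is regular with pumping length p. Idea: pumping the first 0-block unbalances it against the other two.
Choose s = 0^p 1^p 0^p ∈ L (|s| = 3p ≥ p). By the pumping lemma, s = xyz with |xy| ≤ p, |y| > 0, so y = 0^k with k ≥ 1, inside the first 0-block. Then xy²z = 0^(p+k) 1^p 0^p. The first block has length p+k ≠ p, so the three block lengths are no longer equal and xy²z ∉ L.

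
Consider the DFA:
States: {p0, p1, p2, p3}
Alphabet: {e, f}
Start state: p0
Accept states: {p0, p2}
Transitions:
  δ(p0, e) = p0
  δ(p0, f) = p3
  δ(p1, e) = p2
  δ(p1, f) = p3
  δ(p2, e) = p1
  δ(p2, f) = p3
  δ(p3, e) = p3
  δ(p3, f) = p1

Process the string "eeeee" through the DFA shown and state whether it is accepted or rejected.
Processing string "eeeee":
  p0 --e--> p0
  p0 --e--> p0
  p0 --e--> p0
  p0 --e--> p0
  p0 --e--> p0
Final state: p0
Accept states: {p0, p2}
Yes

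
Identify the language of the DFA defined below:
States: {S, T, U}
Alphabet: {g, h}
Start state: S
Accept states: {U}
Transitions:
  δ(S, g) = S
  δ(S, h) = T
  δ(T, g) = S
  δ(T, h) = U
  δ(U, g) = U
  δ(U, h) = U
Testing a few strings:
  'gggg' → reject
  'hghh' → accept
  'hgh' → reject
  'h' → reject
State roles: S=no progress toward hh; T=one trailing h; U=substring hh seen
All strings over {g,h} containing the substring hh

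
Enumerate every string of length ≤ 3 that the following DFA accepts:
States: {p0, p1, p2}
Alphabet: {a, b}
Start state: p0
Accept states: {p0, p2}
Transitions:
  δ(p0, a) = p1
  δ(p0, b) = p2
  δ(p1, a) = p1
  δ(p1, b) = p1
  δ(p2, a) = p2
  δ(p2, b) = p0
ε, b, ba, bb, baa, bab, bbb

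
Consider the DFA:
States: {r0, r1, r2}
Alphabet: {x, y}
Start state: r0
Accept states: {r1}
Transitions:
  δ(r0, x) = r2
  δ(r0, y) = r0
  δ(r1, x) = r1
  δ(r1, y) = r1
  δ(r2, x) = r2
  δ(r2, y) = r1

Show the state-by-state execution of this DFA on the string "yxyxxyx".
read 'y': r0 → r0
  read 'x': r0 → r2
  read 'y': r2 → r1
  read 'x': r1 → r1
  read 'x': r1 → r1
  read 'y': r1 → r1
  read 'x': r1 → r1
r0 -> r0 -> r2 -> r1 -> r1 -> r1 -> r1 -> r1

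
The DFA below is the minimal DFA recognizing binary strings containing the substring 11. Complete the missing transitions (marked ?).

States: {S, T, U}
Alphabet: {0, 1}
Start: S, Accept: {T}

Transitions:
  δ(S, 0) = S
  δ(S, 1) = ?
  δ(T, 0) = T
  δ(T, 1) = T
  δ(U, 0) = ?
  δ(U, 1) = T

From the language and accept set, identify what each state tracks — S: no progress toward 11; T: substring 11 seen; U: one trailing 1.
Each missing δ(q, a) is the state matching the new tracked value after reading a.
δ(S, 1) = U; δ(U, 0) = S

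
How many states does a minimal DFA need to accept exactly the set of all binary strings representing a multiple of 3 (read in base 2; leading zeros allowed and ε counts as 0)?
By Myhill–Nerode, count the distinguishable equivalence classes: three classes — residue of the binary value mod 3.
3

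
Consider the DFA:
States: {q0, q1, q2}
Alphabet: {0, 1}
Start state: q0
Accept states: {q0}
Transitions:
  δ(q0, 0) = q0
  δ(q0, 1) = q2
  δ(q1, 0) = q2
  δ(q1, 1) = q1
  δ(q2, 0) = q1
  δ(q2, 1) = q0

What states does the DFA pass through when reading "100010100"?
read '1': q0 → q2
  read '0': q2 → q1
  read '0': q1 → q2
  read '0': q2 → q1
  read '1': q1 → q1
  read '0': q1 → q2
  read '1': q2 → q0
  read '0': q0 → q0
  read '0': q0 → q0
q0 -> q2 -> q1 -> q2 -> q1 -> q1 -> q2 -> q0 -> q0 -> q0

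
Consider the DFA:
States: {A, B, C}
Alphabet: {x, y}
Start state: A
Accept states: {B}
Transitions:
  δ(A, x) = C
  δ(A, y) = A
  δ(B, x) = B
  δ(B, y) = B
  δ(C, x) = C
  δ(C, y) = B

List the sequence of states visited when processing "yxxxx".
read 'y': A → A
  read 'x': A → C
  read 'x': C → C
  read 'x': C → C
  read 'x': C → C
A -> A -> C -> C -> C -> C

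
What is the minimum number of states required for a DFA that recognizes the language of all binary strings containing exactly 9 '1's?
By Myhill–Nerode, count the distinguishable equivalence classes: 11 classes — having seen 0, 1, …, 9, or >9 copies of '1'; the count-9 class is the only accepting one and >9 is dead.
11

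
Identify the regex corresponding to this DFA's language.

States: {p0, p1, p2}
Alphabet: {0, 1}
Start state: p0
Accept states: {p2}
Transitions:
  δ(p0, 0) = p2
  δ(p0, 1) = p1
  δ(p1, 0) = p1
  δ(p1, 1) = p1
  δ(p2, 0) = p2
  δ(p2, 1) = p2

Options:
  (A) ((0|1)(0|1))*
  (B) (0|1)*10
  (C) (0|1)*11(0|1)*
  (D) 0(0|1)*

Check each option against the DFA on short strings; one disagreement eliminates an option:
  (A) ((0|1)(0|1))*: on ε the DFA stays in p0 and rejects (p0 ∉ Accept), but the regex matches it → eliminate
  (B) (0|1)*10: on '0' the DFA goes p0 → p2 and accepts (p2 ∈ Accept), but the regex does not match it → eliminate
  (C) (0|1)*11(0|1)*: on '0' the DFA goes p0 → p2 and accepts (p2 ∈ Accept), but the regex does not match it → eliminate
  (D) 0(0|1)*: agrees with the DFA on every string of length ≤ 6
Only (D) is consistent with the DFA.
(D) 0(0|1)*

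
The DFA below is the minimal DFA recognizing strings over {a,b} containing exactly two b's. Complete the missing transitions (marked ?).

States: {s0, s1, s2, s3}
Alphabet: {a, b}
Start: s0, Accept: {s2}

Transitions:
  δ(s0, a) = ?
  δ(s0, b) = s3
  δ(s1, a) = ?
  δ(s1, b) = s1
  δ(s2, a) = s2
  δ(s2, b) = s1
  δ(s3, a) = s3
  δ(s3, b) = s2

From the language and accept set, identify what each state tracks — s0: zero b's; s1: ≥ three b's (dead); s2: two b's; s3: one b.
Each missing δ(q, a) is the state matching the new tracked value after reading a.
δ(s0, a) = s0; δ(s1, a) = s1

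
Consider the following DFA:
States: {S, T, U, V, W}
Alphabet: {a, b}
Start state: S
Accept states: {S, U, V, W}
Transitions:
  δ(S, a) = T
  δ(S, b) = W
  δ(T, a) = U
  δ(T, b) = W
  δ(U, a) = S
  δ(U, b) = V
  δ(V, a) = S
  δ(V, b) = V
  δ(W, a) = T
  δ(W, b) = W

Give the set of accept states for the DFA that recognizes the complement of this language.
Complement accept states = All states \ Original accept states
= {S, T, U, V, W} \ {S, U, V, W}
{T}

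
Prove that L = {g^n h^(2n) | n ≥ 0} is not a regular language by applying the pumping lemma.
Assume L is regular with pumping length p. Idea: pumping the g-block breaks the 1:2 ratio.
Choose s = g^p h^(2p) (length 3p ≥ p). By the pumping lemma, s = xyz with |xy| ≤ p, |y| > 0, so y = g^k with k ≥ 1. Then xy²z = g^(p+k) h^(2p). For this to be in L we would need 2p = 2(p+k), i.e. 2k = 0, contradicting k ≥ 1. So xy²z ∉ L.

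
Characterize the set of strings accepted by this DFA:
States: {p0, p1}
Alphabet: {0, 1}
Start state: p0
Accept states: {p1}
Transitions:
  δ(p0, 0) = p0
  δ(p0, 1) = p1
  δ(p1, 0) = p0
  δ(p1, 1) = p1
Testing a few strings:
  '10' → reject
  '11' → accept
  '1' → accept
  '00' → reject
State roles: p0=last symbol not 1; p1=last symbol is 1
All binary strings ending with 1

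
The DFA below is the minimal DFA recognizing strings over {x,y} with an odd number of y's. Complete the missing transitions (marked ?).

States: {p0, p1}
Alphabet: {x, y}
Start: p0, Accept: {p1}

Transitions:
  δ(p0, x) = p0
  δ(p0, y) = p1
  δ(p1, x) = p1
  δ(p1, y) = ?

From the language and accept set, identify what each state tracks — p0: even number of y's so far; p1: odd number of y's so far.
Each missing δ(q, a) is the state matching the new tracked value after reading a.
δ(p1, y) = p0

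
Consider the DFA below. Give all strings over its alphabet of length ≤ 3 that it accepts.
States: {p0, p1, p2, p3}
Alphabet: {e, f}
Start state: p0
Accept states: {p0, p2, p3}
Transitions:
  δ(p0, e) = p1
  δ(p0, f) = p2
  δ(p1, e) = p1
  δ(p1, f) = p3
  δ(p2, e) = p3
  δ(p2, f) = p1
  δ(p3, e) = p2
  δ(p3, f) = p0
ε, f, ef, fe, eef, efe, eff, fee, fef, fff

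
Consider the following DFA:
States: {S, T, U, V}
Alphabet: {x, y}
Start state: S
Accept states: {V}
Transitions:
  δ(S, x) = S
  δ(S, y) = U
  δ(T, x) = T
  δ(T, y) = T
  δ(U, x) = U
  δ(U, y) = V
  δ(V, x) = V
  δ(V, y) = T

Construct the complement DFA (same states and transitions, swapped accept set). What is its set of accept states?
Complement accept states = All states \ Original accept states
= {S, T, U, V} \ {V}
{S, T, U}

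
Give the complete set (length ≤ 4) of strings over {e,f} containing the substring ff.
ff, eff, ffe, fff, eeff, effe, efff, feff, ffee, ffef, fffe, ffff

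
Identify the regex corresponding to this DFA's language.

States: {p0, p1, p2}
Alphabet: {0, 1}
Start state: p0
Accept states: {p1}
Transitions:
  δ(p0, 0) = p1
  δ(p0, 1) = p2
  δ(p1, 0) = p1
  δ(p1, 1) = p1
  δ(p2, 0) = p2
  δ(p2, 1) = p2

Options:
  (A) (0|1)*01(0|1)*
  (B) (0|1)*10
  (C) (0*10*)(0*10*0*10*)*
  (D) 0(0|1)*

Check each option against the DFA on short strings; one disagreement eliminates an option:
  (A) (0|1)*01(0|1)*: on '0' the DFA goes p0 → p1 and accepts (p1 ∈ Accept), but the regex does not match it → eliminate
  (B) (0|1)*10: on '0' the DFA goes p0 → p1 and accepts (p1 ∈ Accept), but the regex does not match it → eliminate
  (C) (0*10*)(0*10*0*10*)*: on '0' the DFA goes p0 → p1 and accepts (p1 ∈ Accept), but the regex does not match it → eliminate
  (D) 0(0|1)*: agrees with the DFA on every string of length ≤ 6
Only (D) is consistent with the DFA.
(D) 0(0|1)*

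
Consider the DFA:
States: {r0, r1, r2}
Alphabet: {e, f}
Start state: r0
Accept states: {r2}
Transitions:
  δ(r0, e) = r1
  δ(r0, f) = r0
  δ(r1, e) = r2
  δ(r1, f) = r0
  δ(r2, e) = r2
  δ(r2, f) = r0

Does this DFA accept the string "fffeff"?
Processing string "fffeff":
  r0 --f--> r0
  r0 --f--> r0
  r0 --f--> r0
  r0 --e--> r1
  r1 --f--> r0
  r0 --f--> r0
Final state: r0
Accept states: {r2}
No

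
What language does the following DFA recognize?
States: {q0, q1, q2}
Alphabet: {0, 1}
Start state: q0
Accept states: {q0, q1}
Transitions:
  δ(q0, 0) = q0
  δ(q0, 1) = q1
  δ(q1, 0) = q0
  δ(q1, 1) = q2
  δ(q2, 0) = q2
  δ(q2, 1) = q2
Testing a few strings:
  '111' → reject
  '0111' → reject
  '10' → accept
  '1' → accept
State roles: q0=last symbol not 1 (ok); q1=last symbol 1 (ok); q2=saw 11 (dead)
All binary strings with no two consecutive 1's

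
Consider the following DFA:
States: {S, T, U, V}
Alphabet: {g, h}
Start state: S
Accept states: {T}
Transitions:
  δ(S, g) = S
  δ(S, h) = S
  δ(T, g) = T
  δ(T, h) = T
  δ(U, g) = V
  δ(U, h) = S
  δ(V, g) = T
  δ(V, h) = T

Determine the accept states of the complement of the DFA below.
Complement accept states = All states \ Original accept states
= {S, T, U, V} \ {T}
{S, U, V}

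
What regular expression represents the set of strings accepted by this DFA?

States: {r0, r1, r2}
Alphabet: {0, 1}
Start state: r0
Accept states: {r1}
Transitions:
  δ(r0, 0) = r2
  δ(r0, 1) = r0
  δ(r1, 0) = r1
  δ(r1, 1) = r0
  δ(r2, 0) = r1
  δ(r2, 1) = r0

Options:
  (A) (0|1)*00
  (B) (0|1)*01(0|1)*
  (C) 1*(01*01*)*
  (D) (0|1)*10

Check each option against the DFA on short strings; one disagreement eliminates an option:
  (A) (0|1)*00: agrees with the DFA on every string of length ≤ 6
  (B) (0|1)*01(0|1)*: on '00' the DFA goes r0 → r2 → r1 and accepts (r1 ∈ Accept), but the regex does not match it → eliminate
  (C) 1*(01*01*)*: on ε the DFA stays in r0 and rejects (r0 ∉ Accept), but the regex matches it → eliminate
  (D) (0|1)*10: on '00' the DFA goes r0 → r2 → r1 and accepts (r1 ∈ Accept), but the regex does not match it → eliminate
Only (A) is consistent with the DFA.
(A) (0|1)*00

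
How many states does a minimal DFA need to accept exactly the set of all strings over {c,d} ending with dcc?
By Myhill–Nerode, count the distinguishable equivalence classes: 4 classes — one per longest suffix of the input that is a prefix of 'dcc' (lengths 0 through 3); only the length-3 class is accepting.
4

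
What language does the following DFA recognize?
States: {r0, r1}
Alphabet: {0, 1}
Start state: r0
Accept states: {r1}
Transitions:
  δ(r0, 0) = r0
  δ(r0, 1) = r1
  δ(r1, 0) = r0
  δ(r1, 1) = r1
Testing a few strings:
  '00' → reject
  '1' → accept
  '0' → reject
  '01' → accept
State roles: r0=last symbol not 1; r1=last symbol is 1
All binary strings ending with 1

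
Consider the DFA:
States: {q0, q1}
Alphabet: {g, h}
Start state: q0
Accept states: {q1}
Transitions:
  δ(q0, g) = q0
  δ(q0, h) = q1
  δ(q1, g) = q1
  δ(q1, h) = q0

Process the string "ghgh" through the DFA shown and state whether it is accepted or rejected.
Processing string "ghgh":
  q0 --g--> q0
  q0 --h--> q1
  q1 --g--> q1
  q1 --h--> q0
Final state: q0
Accept states: {q1}
No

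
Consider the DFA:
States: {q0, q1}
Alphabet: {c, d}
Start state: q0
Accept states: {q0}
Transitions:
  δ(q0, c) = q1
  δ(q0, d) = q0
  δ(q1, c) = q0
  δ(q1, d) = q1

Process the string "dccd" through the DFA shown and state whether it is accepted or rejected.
Processing string "dccd":
  q0 --d--> q0
  q0 --c--> q1
  q1 --c--> q0
  q0 --d--> q0
Final state: q0
Accept states: {q0}
Yes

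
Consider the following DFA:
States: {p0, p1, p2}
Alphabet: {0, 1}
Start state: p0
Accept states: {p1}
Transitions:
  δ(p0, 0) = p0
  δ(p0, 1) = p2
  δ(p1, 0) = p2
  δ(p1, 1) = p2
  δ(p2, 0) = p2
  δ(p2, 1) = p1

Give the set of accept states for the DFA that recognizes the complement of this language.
Complement accept states = All states \ Original accept states
= {p0, p1, p2} \ {p1}
{p0, p2}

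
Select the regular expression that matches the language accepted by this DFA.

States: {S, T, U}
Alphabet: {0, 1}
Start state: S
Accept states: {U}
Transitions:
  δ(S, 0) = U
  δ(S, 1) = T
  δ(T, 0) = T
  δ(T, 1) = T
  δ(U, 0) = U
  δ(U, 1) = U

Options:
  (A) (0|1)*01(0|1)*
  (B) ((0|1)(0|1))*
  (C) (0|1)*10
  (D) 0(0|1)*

Check each option against the DFA on short strings; one disagreement eliminates an option:
  (A) (0|1)*01(0|1)*: on '0' the DFA goes S → U and accepts (U ∈ Accept), but the regex does not match it → eliminate
  (B) ((0|1)(0|1))*: on ε the DFA stays in S and rejects (S ∉ Accept), but the regex matches it → eliminate
  (C) (0|1)*10: on '0' the DFA goes S → U and accepts (U ∈ Accept), but the regex does not match it → eliminate
  (D) 0(0|1)*: agrees with the DFA on every string of length ≤ 6
Only (D) is consistent with the DFA.
(D) 0(0|1)*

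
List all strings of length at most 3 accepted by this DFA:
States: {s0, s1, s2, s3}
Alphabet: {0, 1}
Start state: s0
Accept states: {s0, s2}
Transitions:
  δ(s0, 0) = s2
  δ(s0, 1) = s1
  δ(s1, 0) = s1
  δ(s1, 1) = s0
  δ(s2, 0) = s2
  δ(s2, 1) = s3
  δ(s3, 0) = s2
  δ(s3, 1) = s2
ε, 0, 00, 11, 000, 010, 011, 101, 110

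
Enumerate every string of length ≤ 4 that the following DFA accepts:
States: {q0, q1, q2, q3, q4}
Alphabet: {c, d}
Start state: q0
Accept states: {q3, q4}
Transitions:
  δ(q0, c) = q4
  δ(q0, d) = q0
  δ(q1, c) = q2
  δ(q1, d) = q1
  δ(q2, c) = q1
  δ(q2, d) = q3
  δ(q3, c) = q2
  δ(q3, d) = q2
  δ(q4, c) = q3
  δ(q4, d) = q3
c, cc, cd, dc, dcc, dcd, ddc, cccd, ccdd, cdcd, cddd, ddcc, ddcd, dddc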